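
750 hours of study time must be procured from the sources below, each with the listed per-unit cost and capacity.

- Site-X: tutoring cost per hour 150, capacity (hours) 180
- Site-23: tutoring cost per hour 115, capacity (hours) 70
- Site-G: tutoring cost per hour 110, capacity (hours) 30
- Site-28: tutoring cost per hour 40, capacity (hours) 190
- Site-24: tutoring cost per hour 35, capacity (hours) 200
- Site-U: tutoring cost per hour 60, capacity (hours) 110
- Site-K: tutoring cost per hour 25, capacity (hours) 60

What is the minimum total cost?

47550

Fill from the cheapest source first.
Take 60 from Site-K at 25 — need 690 more.
Site-24 at 35: take all 200 hours — 490 still needed.
Take 190 from Site-28 at 40 — need 300 more.
Site-U at 60: take all 110 hours — 190 still needed.
Site-G at 110: take all 30 hours — 160 still needed.
Site-23 (115): use full 70 — 90 hours to go.
Site-X at 150: take 90 of its 180 — requirement met.
Cost = 60×25 + 200×35 + 190×40 + 110×60 + 30×110 + 70×115 + 90×150 = 47550.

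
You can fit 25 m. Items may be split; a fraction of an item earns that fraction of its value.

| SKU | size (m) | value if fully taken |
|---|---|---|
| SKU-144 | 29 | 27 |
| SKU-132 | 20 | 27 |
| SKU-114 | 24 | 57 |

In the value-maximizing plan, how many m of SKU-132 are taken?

1

Best value per unit of size first: SKU-114 57/24≈2.38, SKU-132 27/20≈1.35, SKU-144 27/29≈0.931.
Take all of SKU-114 (24 m, value 57) ; 1 m left.
Only 1 m remain; take 1/20 of SKU-132 for value 27×1/20 = 1.35.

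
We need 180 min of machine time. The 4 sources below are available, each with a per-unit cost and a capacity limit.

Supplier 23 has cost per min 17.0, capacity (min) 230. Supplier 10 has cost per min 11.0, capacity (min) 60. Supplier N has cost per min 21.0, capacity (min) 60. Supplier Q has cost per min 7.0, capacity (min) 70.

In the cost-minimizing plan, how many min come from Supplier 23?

50

Cheapest first:
Supplier Q (7.0): use full 70 → 110 min to go.
Supplier 10 at 11.0: take all 60 min → 50 still needed.
Take 50 from Supplier 23 at 17.0 to finish.
Supplier N: unused.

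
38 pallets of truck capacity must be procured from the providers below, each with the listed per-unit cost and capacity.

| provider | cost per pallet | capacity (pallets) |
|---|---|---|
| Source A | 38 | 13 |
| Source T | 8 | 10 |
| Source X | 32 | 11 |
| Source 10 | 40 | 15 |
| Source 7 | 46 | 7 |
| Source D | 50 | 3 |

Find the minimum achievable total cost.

1086

Cheapest first:
Source T at 8: take all 10 pallets ; 28 still needed.
Take 11 from Source X at 32 ; need 17 more.
Take 13 from Source A at 38 ; need 4 more.
Source 10 (40): take the remaining 4 ; done.
Source 7, Source D: unused.
Cost = 10×8 + 11×32 + 13×38 + 4×40 = 1086.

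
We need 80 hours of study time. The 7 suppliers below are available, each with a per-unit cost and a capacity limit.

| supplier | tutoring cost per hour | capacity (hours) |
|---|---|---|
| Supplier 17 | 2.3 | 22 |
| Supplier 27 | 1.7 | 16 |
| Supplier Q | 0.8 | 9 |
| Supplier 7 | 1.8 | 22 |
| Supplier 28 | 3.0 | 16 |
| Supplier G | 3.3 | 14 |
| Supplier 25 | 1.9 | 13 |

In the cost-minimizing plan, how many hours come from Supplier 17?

Use suppliers in increasing cost order.
Supplier Q (0.8): use full 9 ; 71 hours to go.
Supplier 27 at 1.7: take all 16 hours ; 55 still needed.
Take 22 from Supplier 7 at 1.8 ; need 33 more.
Supplier 25 (1.9): use full 13 ; 20 hours to go.
Supplier 17 (2.3): take the remaining 20 ; done.
Supplier 28, Supplier G: unused.

20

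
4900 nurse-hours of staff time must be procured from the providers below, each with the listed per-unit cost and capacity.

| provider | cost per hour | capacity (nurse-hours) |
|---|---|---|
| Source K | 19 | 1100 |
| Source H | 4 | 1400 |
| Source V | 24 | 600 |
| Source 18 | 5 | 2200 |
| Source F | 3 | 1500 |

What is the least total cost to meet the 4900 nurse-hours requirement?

20100

Use providers in increasing cost order.
Source F (3): use full 1500 — 3400 nurse-hours to go.
Source H at 4: take all 1400 nurse-hours — 2000 still needed.
Take 2000 from Source 18 at 5 to finish.
Source K, Source V: unused.
Cost = 1500×3 + 1400×4 + 2000×5 = 20100.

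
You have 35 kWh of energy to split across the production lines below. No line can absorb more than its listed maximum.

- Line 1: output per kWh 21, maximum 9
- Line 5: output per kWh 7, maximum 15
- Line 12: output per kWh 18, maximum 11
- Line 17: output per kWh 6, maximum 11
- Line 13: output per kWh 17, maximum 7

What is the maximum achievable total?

Order the production lines by output per kWh: Line 1 21 > Line 12 18 > Line 13 17 > Line 5 7 > Line 17 6.
Line 1: +9 to 9 (cap) — 26 left.
Give Line 12 11 to hit its cap of 11 — 15 left.
Give Line 13 7 to hit its cap of 7 — 8 left.
Line 5: +8 (room for 15) → 8. Pool exhausted.
Total = 21×9 + 7×8 + 18×11 + 17×7 = 562.

562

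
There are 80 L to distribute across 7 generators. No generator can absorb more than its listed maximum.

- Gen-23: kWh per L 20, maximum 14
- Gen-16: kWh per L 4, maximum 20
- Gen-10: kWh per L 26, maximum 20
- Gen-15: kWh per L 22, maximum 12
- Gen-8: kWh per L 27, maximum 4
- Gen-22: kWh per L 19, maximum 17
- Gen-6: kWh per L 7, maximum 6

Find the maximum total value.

1565

Rank by kWh per L: Gen-8 27 > Gen-10 26 > Gen-15 22 > Gen-23 20 > Gen-22 19 > Gen-6 7 > Gen-16 4.
Gen-8 takes 4 to reach its cap of 4 → 76 left.
Gen-10 takes 20 to reach its cap of 20 → 56 left.
Gen-15 takes 12 to reach its cap of 12 → 44 left.
Give Gen-23 14 to hit its cap of 14 → 30 left.
Gen-22: +17 to 17 (cap) → 13 left.
Gen-6: +6 to 6 (cap) → 7 left.
Only 7 left; Gen-16 takes them to reach 7.
Total = 20×14 + 4×7 + 26×20 + 22×12 + 27×4 + 19×17 + 7×6 = 1565.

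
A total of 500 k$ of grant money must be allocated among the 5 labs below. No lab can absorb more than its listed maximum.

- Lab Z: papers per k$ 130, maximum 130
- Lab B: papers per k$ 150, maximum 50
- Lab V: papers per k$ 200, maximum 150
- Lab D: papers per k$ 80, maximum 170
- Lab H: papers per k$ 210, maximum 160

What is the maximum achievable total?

88800

Rank by papers per k$: Lab H 210 > Lab V 200 > Lab B 150 > Lab Z 130 > Lab D 80.
Lab H takes 160 to reach its cap of 160 → 340 left.
Lab V takes 150 to reach its cap of 150 → 190 left.
Lab B: +50 to 50 (cap) → 140 left.
Lab Z: +130 to 130 (cap) → 10 left.
Only 10 left; Lab D takes them to reach 10.
Total = 130×130 + 150×50 + 200×150 + 80×10 + 210×160 = 88800.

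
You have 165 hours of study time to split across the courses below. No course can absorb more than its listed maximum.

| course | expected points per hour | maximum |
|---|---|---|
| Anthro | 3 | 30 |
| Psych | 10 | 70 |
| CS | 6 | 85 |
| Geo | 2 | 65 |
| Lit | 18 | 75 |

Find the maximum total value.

Rank by expected points per hour: Lit 18 > Psych 10 > CS 6 > Anthro 3 > Geo 2.
Lit takes 75 to reach its cap of 75 — 90 left.
Psych takes 70 to reach its cap of 70 — 20 left.
CS has room for 85 but only 20 remain, so it gets 20.
Total = 10×70 + 6×20 + 18×75 = 2170.

2170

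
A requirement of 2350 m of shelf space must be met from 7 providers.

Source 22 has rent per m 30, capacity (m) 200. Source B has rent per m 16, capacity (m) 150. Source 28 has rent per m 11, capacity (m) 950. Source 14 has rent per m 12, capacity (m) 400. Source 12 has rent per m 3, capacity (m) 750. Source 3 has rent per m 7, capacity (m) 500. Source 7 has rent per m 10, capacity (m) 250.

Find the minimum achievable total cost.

17600

Fill from the cheapest provider first.
Source 12 (3): use full 750 ; 1600 m to go.
Source 3 at 7: take all 500 m ; 1100 still needed.
Source 7 at 10: take all 250 m ; 850 still needed.
Take 850 from Source 28 at 11 to finish.
Source 14, Source B, Source 22: unused.
Cost = 750×3 + 500×7 + 250×10 + 850×11 = 17600.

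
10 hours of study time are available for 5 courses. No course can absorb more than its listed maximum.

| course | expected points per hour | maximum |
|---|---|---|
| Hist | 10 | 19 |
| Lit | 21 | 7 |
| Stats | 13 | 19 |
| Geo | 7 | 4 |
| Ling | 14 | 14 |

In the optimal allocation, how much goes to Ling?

Highest expected points per hour first: Lit 21 > Ling 14 > Stats 13 > Hist 10 > Geo 7.
Lit takes 7 to reach its cap of 7 ; 3 left.
Ling has room for 14 but only 3 remain, so it gets 3.

3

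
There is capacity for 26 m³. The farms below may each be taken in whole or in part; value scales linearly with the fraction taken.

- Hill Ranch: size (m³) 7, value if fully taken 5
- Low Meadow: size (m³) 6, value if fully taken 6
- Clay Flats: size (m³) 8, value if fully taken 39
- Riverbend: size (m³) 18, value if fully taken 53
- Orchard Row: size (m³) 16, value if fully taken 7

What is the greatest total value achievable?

92

Sort by value density: Clay Flats 39/8≈4.88, Riverbend 53/18≈2.94, Low Meadow 6/6≈1, Hill Ranch 5/7≈0.714, Orchard Row 7/16≈0.438.
All 8 m³ of Clay Flats fit (value 39) — 18 remain.
Take all of Riverbend (18 m³, value 53) — 0 m³ left.
Total value = 92.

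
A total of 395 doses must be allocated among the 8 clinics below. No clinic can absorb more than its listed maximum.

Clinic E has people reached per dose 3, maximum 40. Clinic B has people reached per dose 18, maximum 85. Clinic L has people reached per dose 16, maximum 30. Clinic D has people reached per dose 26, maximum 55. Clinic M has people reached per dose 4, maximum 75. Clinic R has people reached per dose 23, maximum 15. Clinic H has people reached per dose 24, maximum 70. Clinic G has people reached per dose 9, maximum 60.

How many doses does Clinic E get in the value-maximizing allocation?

5

Highest people reached per dose first: Clinic D 26 > Clinic H 24 > Clinic R 23 > Clinic B 18 > Clinic L 16 > Clinic G 9 > Clinic M 4 > Clinic E 3.
Clinic D takes 55 to reach its cap of 55 ; 340 left.
Clinic H takes 70 to reach its cap of 70 ; 270 left.
Give Clinic R 15 to hit its cap of 15 ; 255 left.
Give Clinic B 85 to hit its cap of 85 ; 170 left.
Clinic L: +30 to 30 (cap) ; 140 left.
Clinic G: +60 to 60 (cap) ; 80 left.
Give Clinic M 75 to hit its cap of 75 ; 5 left.
Clinic E: +5 (room for 40) → 5. Pool exhausted.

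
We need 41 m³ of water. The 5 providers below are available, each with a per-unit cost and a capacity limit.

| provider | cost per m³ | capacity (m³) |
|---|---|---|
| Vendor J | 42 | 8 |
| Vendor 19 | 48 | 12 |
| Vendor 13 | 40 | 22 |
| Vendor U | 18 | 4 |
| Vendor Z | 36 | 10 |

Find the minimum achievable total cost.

1522

Use providers in increasing cost order.
Vendor U at 18: take all 4 m³ — 37 still needed.
Vendor Z at 36: take all 10 m³ — 27 still needed.
Take 22 from Vendor 13 at 40 — need 5 more.
Take 5 from Vendor J at 42 to finish.
Vendor 19: unused.
Cost = 4×18 + 10×36 + 22×40 + 5×42 = 1522.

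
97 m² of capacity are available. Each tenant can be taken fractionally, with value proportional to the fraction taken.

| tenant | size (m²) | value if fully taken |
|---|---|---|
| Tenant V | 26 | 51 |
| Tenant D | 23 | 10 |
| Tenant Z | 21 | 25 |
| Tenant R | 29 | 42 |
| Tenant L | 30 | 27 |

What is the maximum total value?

Sort by value density: Tenant V 51/26≈1.96, Tenant R 42/29≈1.45, Tenant Z 25/21≈1.19, Tenant L 27/30≈0.9, Tenant D 10/23≈0.435.
Take all of Tenant V (26 m², value 51) → 71 m² left.
All 29 m² of Tenant R fit (value 42) → 42 remain.
All 21 m² of Tenant Z fit (value 25) → 21 remain.
21 m² left: a 21/30 share of Tenant L gives 27×21/30 = 18.9.
Total value = 136.9.

136.9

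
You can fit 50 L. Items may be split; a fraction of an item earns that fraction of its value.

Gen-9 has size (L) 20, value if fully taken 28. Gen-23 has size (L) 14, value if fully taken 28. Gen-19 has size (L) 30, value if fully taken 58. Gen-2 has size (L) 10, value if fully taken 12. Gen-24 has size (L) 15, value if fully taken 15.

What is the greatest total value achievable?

94.4

Rank by value-to-size ratio: Gen-23 28/14≈2, Gen-19 58/30≈1.93, Gen-9 28/20≈1.4, Gen-2 12/10≈1.2, Gen-24 15/15≈1.
All 14 L of Gen-23 fit (value 28) ; 36 remain.
Take all of Gen-19 (30 L, value 58) ; 6 L left.
Fill the last 6 L with part of Gen-9: 6/20 of it earns 8.4.
Total value = 94.4.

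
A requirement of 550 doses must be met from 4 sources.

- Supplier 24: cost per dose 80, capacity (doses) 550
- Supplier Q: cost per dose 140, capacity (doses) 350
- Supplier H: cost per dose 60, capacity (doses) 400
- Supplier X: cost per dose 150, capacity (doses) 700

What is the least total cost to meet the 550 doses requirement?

36000

Cheapest first:
Supplier H at 60: take all 400 doses — 150 still needed.
Supplier 24 (80): take the remaining 150 — done.
Supplier Q, Supplier X: unused.
Cost = 400×60 + 150×80 = 36000.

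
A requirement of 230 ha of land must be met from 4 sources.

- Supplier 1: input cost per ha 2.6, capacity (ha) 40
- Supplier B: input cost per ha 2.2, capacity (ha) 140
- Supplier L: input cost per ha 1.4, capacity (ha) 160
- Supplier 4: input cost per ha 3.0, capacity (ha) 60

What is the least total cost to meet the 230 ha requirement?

Use sources in increasing cost order.
Supplier L (1.4): use full 160 → 70 ha to go.
Supplier B (2.2): take the remaining 70 → done.
Supplier 1, Supplier 4: unused.
Cost = 160×1.4 + 70×2.2 = 378.

378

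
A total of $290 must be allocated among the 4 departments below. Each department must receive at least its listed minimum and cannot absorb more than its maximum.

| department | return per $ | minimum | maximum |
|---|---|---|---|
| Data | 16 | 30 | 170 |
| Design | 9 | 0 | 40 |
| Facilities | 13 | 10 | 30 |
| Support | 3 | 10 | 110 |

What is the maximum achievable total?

3620

Meeting every minimum uses 30+0+10+10 = 50 $, leaving 240.
Highest return per $ first: Data 16 > Facilities 13 > Design 9 > Support 3.
Data takes 140 more to reach its cap of 170 → 100 left.
Facilities takes 20 more to reach its cap of 30 → 80 left.
Design takes 40 more to reach its cap of 40 → 40 left.
Support: +40 (room for 100) → 50. Pool exhausted.
Total = 16×170 + 9×40 + 13×30 + 3×50 = 3620.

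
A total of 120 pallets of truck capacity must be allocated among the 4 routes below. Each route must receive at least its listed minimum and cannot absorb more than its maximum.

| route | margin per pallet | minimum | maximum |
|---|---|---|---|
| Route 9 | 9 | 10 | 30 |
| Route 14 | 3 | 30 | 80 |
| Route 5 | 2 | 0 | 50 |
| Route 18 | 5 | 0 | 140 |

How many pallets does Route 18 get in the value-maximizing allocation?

60

Meeting every minimum uses 10+30+0+0 = 40 pallets, leaving 80.
Highest margin per pallet first: Route 9 9 > Route 18 5 > Route 14 3 > Route 5 2.
Route 9: +20 to 30 (cap) — 60 left.
Route 18 has room for 140 more but only 60 remain, so it gets 60.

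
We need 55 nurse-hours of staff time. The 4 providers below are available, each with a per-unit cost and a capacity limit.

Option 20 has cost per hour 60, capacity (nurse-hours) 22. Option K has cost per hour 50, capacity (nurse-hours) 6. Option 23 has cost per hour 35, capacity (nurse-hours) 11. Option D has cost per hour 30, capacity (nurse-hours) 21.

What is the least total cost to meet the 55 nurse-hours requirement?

Fill from the cheapest provider first.
Option D at 30: take all 21 nurse-hours ; 34 still needed.
Option 23 at 35: take all 11 nurse-hours ; 23 still needed.
Option K (50): use full 6 ; 17 nurse-hours to go.
Option 20 (60): take the remaining 17 ; done.
Cost = 21×30 + 11×35 + 6×50 + 17×60 = 2335.

2335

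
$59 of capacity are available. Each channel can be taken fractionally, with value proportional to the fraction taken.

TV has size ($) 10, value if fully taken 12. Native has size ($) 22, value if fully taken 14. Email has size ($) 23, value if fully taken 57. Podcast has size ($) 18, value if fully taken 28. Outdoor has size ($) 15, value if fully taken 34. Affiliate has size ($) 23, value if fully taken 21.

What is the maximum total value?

122.6

Best value per unit of size first: Email 57/23≈2.48, Outdoor 34/15≈2.27, Podcast 28/18≈1.56, TV 12/10≈1.2, Affiliate 21/23≈0.913, Native 14/22≈0.636.
Email: take in full, 23 $ for value 57 — 36 left.
Take all of Outdoor (15 $, value 34) — 21 $ left.
Take all of Podcast (18 $, value 28) — 3 $ left.
3 $ left: a 3/10 share of TV gives 12×3/10 = 3.6.
Total value = 122.6.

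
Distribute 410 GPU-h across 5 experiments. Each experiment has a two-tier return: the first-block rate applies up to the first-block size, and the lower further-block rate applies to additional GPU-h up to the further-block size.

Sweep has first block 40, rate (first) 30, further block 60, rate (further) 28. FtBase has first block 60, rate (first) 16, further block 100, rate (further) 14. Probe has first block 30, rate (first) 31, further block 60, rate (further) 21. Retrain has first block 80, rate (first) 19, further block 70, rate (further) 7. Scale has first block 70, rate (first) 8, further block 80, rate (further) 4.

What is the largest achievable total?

Order all 10 blocks by rate: Probe/first 31 > Sweep/first 30 > Sweep/second 28 > Probe/second 21 > Retrain/first 19 > FtBase/first 16 > FtBase/second 14 > Scale/first 8 > Retrain/second 7 > Scale/second 4.
Probe/first (31): +30 — 380 left.
Sweep/first (30): +40 — 340 left.
Fill Sweep second block (60 at 28) — 280 left.
Probe second at 21: fill all 60 — 220 left.
Retrain first at 19: fill all 80 — 140 left.
FtBase first at 16: fill all 60 — 80 left.
FtBase/second: +80 of 100 at 14; pool empty.
Total = 31×30 + 30×40 + 28×60 + 21×60 + 19×80 + 16×60 + 14×80 = 8670.

8670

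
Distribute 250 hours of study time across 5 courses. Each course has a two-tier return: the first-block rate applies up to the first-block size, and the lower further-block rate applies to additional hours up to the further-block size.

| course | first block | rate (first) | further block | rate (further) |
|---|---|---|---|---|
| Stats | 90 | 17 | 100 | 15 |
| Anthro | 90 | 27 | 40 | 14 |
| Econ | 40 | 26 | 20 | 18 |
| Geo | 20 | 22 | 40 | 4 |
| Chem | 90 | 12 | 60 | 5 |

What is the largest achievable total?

Order all 10 blocks by rate: Anthro/tier1 27 > Econ/tier1 26 > Geo/tier1 22 > Econ/tier2 18 > Stats/tier1 17 > Stats/tier2 15 > Anthro/tier2 14 > Chem/tier1 12 > Chem/tier2 5 > Geo/tier2 4.
Anthro/tier1 (27): +90 ; 160 left.
Fill Econ tier1 block (40 at 26) ; 120 left.
Fill Geo tier1 block (20 at 22) ; 100 left.
Econ/tier2 (18): +20 ; 80 left.
Stats tier1 at 17: only 80 left, fill 80.
Total = 27×90 + 26×40 + 22×20 + 18×20 + 17×80 = 5630.

5630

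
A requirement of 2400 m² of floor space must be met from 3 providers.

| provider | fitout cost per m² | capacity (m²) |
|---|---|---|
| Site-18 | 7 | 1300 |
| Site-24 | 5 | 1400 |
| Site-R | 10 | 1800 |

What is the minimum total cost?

Use providers in increasing cost order.
Take 1400 from Site-24 at 5 — need 1000 more.
Site-18 (7): take the remaining 1000 — done.
Site-R: unused.
Cost = 1400×5 + 1000×7 = 14000.

14000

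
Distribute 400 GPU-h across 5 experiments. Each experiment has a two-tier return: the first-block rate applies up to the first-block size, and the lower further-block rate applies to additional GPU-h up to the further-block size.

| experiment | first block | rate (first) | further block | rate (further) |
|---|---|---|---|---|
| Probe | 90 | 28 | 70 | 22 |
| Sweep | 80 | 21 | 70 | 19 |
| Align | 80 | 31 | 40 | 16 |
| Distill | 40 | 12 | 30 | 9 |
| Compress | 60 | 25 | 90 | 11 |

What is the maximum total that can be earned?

10100

Treat each block as its own option and order by rate: Align/first 31 > Probe/first 28 > Compress/first 25 > Probe/second 22 > Sweep/first 21 > Sweep/second 19 > Align/second 16 > Distill/first 12 > Compress/second 11 > Distill/second 9.
Align/first (31): +80 — 320 left.
Probe first at 28: fill all 90 — 230 left.
Fill Compress first block (60 at 25) — 170 left.
Probe second at 22: fill all 70 — 100 left.
Sweep first at 21: fill all 80 — 20 left.
20 remain; put them into Sweep second at 19.
Total = 31×80 + 28×90 + 25×60 + 22×70 + 21×80 + 19×20 = 10100.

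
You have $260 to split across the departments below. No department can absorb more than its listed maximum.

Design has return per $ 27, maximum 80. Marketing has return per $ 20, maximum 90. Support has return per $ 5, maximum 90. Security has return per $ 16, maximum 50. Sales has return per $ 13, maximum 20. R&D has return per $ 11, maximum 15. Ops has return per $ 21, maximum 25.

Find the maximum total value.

5480

Rank by return per $: Design 27 > Ops 21 > Marketing 20 > Security 16 > Sales 13 > R&D 11 > Support 5.
Design: +80 to 80 (cap) — 180 left.
Ops takes 25 to reach its cap of 25 — 155 left.
Marketing: +90 to 90 (cap) — 65 left.
Give Security 50 to hit its cap of 50 — 15 left.
Only 15 left; Sales takes them to reach 15.
Total = 27×80 + 20×90 + 16×50 + 13×15 + 21×25 = 5480.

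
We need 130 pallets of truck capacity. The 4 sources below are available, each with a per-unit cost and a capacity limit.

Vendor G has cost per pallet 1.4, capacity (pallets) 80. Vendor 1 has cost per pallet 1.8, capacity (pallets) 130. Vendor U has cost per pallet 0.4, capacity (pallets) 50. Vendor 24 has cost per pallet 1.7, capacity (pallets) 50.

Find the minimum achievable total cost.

Use sources in increasing cost order.
Take 50 from Vendor U at 0.4 → need 80 more.
Vendor G at 1.4: take all 80 pallets → 0 still needed.
Vendor 24, Vendor 1: unused.
Cost = 50×0.4 + 80×1.4 = 132.

132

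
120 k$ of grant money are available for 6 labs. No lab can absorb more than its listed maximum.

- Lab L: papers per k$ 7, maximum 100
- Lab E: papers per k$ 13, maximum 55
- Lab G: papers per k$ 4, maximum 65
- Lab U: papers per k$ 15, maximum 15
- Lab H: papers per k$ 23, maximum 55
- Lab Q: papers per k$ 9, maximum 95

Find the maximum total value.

Rank by papers per k$: Lab H 23 > Lab U 15 > Lab E 13 > Lab Q 9 > Lab L 7 > Lab G 4.
Lab H takes 55 to reach its cap of 55 → 65 left.
Lab U: +15 to 15 (cap) → 50 left.
Lab E has room for 55 but only 50 remain, so it gets 50.
Total = 13×50 + 15×15 + 23×55 = 2140.

2140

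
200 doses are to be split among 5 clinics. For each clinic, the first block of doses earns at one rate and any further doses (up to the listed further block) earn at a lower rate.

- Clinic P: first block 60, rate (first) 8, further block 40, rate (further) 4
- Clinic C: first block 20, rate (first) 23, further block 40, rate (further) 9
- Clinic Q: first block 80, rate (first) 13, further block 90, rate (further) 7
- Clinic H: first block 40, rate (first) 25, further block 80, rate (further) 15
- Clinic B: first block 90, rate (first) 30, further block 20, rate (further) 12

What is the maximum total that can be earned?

4910

Order all 10 blocks by rate: Clinic B/first 30 > Clinic H/first 25 > Clinic C/first 23 > Clinic H/second 15 > Clinic Q/first 13 > Clinic B/second 12 > Clinic C/second 9 > Clinic P/first 8 > Clinic Q/second 7 > Clinic P/second 4.
Clinic B/first (30): +90 ; 110 left.
Clinic H/first (25): +40 ; 70 left.
Clinic C first at 23: fill all 20 ; 50 left.
Clinic H second at 15: only 50 left, fill 50.
Total = 30×90 + 25×40 + 23×20 + 15×50 = 4910.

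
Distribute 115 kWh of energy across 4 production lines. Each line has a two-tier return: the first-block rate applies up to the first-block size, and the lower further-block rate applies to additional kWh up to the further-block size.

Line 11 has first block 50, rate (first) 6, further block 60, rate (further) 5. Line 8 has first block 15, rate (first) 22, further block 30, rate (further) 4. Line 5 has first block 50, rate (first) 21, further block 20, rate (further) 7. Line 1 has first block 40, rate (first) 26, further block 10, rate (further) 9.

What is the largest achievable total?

Rank every tier by rate: Line 1/T1 26 > Line 8/T1 22 > Line 5/T1 21 > Line 1/T2 9 > Line 5/T2 7 > Line 11/T1 6 > Line 11/T2 5 > Line 8/T2 4.
Line 1/T1 (26): +40 → 75 left.
Line 8/T1 (22): +15 → 60 left.
Line 5/T1 (21): +50 → 10 left.
Line 1 T2 at 9: fill all 10 → 0 left.
Total = 26×40 + 22×15 + 21×50 + 9×10 = 2510.

2510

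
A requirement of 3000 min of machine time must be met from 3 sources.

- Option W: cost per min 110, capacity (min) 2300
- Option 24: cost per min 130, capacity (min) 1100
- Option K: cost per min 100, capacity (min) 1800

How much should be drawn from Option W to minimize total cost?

Use sources in increasing cost order.
Take 1800 from Option K at 100 ; need 1200 more.
Option W (110): take the remaining 1200 ; done.
Option 24: unused.

1200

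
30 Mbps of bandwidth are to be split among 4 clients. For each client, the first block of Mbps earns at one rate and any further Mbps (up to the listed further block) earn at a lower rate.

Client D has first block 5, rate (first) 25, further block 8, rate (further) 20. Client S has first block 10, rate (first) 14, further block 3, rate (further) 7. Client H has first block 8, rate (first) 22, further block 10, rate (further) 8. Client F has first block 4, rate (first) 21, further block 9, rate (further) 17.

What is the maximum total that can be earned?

Order all 8 blocks by rate: Client D/T1 25 > Client H/T1 22 > Client F/T1 21 > Client D/T2 20 > Client F/T2 17 > Client S/T1 14 > Client H/T2 8 > Client S/T2 7.
Fill Client D T1 block (5 at 25) → 25 left.
Client H/T1 (22): +8 → 17 left.
Fill Client F T1 block (4 at 21) → 13 left.
Client D T2 at 20: fill all 8 → 5 left.
5 remain; put them into Client F T2 at 17.
Total = 25×5 + 22×8 + 21×4 + 20×8 + 17×5 = 630.

630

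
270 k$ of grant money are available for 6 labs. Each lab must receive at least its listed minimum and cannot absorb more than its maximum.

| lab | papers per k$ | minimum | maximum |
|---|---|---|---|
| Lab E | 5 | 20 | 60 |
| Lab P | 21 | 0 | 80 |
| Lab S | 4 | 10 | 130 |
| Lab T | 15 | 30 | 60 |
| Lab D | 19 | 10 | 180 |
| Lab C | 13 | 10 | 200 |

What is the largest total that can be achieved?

4680

Meeting every minimum uses 20+0+10+30+10+10 = 80 k$, leaving 190.
Order the labs by papers per k$: Lab P 21 > Lab D 19 > Lab T 15 > Lab C 13 > Lab E 5 > Lab S 4.
Lab P: +80 to 80 (cap) ; 110 left.
Lab D has room for 170 more but only 110 remain, so it gets 120.
Total = 5×20 + 21×80 + 4×10 + 15×30 + 19×120 + 13×10 = 4680.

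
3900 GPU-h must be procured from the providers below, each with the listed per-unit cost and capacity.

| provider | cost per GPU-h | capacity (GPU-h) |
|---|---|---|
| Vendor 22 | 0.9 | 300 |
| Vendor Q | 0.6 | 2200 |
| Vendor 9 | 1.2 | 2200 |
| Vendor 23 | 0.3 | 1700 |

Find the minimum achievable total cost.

1830

Cheapest first:
Vendor 23 (0.3): use full 1700 ; 2200 GPU-h to go.
Take 2200 from Vendor Q at 0.6 ; need 0 more.
Vendor 22, Vendor 9: unused.
Cost = 1700×0.3 + 2200×0.6 = 1830.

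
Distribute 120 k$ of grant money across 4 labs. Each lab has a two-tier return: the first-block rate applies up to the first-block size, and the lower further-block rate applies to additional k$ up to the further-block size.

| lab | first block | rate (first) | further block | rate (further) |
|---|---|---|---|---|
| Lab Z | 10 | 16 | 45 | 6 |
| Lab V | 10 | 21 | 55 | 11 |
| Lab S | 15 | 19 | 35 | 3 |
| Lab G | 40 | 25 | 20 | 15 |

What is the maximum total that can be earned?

Order all 8 blocks by rate: Lab G/first 25 > Lab V/first 21 > Lab S/first 19 > Lab Z/first 16 > Lab G/second 15 > Lab V/second 11 > Lab Z/second 6 > Lab S/second 3.
Lab G/first (25): +40 → 80 left.
Lab V first at 21: fill all 10 → 70 left.
Lab S first at 19: fill all 15 → 55 left.
Fill Lab Z first block (10 at 16) → 45 left.
Lab G second at 15: fill all 20 → 25 left.
25 remain; put them into Lab V second at 11.
Total = 25×40 + 21×10 + 19×15 + 16×10 + 15×20 + 11×25 = 2230.

2230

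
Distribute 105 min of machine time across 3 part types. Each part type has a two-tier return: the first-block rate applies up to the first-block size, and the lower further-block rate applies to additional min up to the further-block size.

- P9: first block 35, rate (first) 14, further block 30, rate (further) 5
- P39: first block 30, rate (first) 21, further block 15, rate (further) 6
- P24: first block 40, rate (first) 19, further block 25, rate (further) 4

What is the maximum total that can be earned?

Treat each block as its own option and order by rate: P39/T1 21 > P24/T1 19 > P9/T1 14 > P39/T2 6 > P9/T2 5 > P24/T2 4.
P39 T1 at 21: fill all 30 → 75 left.
P24 T1 at 19: fill all 40 → 35 left.
P9/T1 (14): +35 → 0 left.
Total = 21×30 + 19×40 + 14×35 = 1880.

1880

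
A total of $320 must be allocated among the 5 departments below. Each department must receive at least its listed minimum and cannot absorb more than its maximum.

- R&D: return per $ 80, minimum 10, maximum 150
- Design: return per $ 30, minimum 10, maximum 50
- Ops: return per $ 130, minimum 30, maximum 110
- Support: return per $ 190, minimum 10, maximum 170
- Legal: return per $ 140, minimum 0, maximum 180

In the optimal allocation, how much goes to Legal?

100

Meeting every minimum uses 10+10+30+10+0 = 60 $, leaving 260.
Highest return per $ first: Support 190 > Legal 140 > Ops 130 > R&D 80 > Design 30.
Support: +160 to 170 (cap) ; 100 left.
Legal has room for 180 more but only 100 remain, so it gets 100.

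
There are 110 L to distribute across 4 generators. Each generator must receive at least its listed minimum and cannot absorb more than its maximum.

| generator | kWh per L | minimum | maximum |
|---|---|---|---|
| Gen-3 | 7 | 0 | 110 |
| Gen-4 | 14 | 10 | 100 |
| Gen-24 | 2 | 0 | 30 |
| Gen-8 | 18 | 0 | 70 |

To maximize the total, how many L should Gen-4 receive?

Meeting every minimum uses 0+10+0+0 = 10 L, leaving 100.
Order the generators by kWh per L: Gen-8 18 > Gen-4 14 > Gen-3 7 > Gen-24 2.
Gen-8 takes 70 more to reach its cap of 70 → 30 left.
Gen-4 has room for 90 more but only 30 remain, so it gets 40.

40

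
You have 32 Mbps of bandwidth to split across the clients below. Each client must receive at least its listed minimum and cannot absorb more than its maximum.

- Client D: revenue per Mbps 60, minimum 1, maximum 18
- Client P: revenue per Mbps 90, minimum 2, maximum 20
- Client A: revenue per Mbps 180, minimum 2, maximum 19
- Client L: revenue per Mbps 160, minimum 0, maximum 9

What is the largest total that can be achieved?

Meeting every minimum uses 1+2+2+0 = 5 Mbps, leaving 27.
Order the clients by revenue per Mbps: Client A 180 > Client L 160 > Client P 90 > Client D 60.
Give Client A 17 more to hit its cap of 19 ; 10 left.
Client L takes 9 more to reach its cap of 9 ; 1 left.
Only 1 left; Client P takes them to reach 3.
Total = 60×1 + 90×3 + 180×19 + 160×9 = 5190.

5190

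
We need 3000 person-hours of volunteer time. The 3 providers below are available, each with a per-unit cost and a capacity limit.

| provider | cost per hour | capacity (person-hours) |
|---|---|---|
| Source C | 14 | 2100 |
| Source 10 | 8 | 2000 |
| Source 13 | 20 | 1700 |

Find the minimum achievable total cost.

Cheapest first:
Source 10 (8): use full 2000 ; 1000 person-hours to go.
Source C at 14: take 1000 of its 2100 ; requirement met.
Source 13: unused.
Cost = 2000×8 + 1000×14 = 30000.

30000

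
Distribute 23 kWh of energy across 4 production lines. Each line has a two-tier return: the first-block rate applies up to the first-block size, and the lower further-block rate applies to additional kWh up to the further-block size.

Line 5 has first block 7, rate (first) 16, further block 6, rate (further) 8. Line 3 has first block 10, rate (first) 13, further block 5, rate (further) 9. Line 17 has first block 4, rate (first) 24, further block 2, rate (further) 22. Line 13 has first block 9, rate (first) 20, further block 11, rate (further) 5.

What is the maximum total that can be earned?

Order all 8 blocks by rate: Line 17/first 24 > Line 17/second 22 > Line 13/first 20 > Line 5/first 16 > Line 3/first 13 > Line 3/second 9 > Line 5/second 8 > Line 13/second 5.
Line 17 first at 24: fill all 4 → 19 left.
Line 17/second (22): +2 → 17 left.
Line 13 first at 20: fill all 9 → 8 left.
Fill Line 5 first block (7 at 16) → 1 left.
Line 3/first: +1 of 10 at 13; pool empty.
Total = 24×4 + 22×2 + 20×9 + 16×7 + 13×1 = 445.

445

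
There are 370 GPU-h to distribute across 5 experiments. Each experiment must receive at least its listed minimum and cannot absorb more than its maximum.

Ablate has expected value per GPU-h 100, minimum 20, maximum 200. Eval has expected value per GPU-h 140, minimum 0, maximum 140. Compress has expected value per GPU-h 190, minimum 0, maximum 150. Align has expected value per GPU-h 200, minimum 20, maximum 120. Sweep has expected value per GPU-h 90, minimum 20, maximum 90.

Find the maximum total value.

Meeting every minimum uses 20+0+0+20+20 = 60 GPU-h, leaving 310.
Rank by expected value per GPU-h: Align 200 > Compress 190 > Eval 140 > Ablate 100 > Sweep 90.
Align takes 100 more to reach its cap of 120 — 210 left.
Compress: +150 to 150 (cap) — 60 left.
Eval has room for 140 more but only 60 remain, so it gets 60.
Total = 100×20 + 140×60 + 190×150 + 200×120 + 90×20 = 64700.

64700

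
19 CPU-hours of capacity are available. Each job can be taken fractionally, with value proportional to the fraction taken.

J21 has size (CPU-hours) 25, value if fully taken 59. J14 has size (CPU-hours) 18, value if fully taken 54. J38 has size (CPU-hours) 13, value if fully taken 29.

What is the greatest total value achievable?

56.36

Rank by value-to-size ratio: J14 54/18≈3, J21 59/25≈2.36, J38 29/13≈2.23.
Take all of J14 (18 CPU-hours, value 54) — 1 CPU-hours left.
Fill the last 1 CPU-hours with part of J21: 1/25 of it earns 2.36.
Total value = 56.36.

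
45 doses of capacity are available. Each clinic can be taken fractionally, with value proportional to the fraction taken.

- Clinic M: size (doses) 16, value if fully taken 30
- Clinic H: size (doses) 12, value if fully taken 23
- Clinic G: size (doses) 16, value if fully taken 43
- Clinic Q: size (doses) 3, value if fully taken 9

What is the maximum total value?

Best value per unit of size first: Clinic Q 9/3≈3, Clinic G 43/16≈2.69, Clinic H 23/12≈1.92, Clinic M 30/16≈1.88.
All 3 doses of Clinic Q fit (value 9) — 42 remain.
Clinic G: take in full, 16 doses for value 43 — 26 left.
Take all of Clinic H (12 doses, value 23) — 14 doses left.
14 doses left: a 14/16 share of Clinic M gives 30×14/16 = 26.25.
Total value = 101.25.

101.25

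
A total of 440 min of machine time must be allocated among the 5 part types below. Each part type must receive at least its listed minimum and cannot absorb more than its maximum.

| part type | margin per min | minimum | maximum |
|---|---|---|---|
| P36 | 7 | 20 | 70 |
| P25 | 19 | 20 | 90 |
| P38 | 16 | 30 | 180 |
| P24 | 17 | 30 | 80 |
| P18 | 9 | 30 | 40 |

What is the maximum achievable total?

Meeting every minimum uses 20+20+30+30+30 = 130 min, leaving 310.
Order the part types by margin per min: P25 19 > P24 17 > P38 16 > P18 9 > P36 7.
Give P25 70 more to hit its cap of 90 ; 240 left.
P24 takes 50 more to reach its cap of 80 ; 190 left.
Give P38 150 more to hit its cap of 180 ; 40 left.
Give P18 10 more to hit its cap of 40 ; 30 left.
P36: +30 (room for 50) → 50. Pool exhausted.
Total = 7×50 + 19×90 + 16×180 + 17×80 + 9×40 = 6660.

6660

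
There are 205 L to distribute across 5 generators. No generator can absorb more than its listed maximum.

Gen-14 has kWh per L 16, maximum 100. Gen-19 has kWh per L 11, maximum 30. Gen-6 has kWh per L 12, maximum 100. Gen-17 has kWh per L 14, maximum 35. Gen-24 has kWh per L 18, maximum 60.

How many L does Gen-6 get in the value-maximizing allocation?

10

Rank by kWh per L: Gen-24 18 > Gen-14 16 > Gen-17 14 > Gen-6 12 > Gen-19 11.
Gen-24: +60 to 60 (cap) → 145 left.
Gen-14: +100 to 100 (cap) → 45 left.
Gen-17: +35 to 35 (cap) → 10 left.
Gen-6 has room for 100 but only 10 remain, so it gets 10.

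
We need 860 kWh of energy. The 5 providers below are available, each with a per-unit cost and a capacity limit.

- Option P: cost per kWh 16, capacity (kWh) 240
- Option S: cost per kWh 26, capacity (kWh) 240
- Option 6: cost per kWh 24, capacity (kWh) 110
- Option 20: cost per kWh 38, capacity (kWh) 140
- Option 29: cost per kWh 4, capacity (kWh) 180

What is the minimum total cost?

16860

Fill from the cheapest provider first.
Take 180 from Option 29 at 4 → need 680 more.
Option P (16): use full 240 → 440 kWh to go.
Option 6 (24): use full 110 → 330 kWh to go.
Option S (26): use full 240 → 90 kWh to go.
Take 90 from Option 20 at 38 to finish.
Cost = 180×4 + 240×16 + 110×24 + 240×26 + 90×38 = 16860.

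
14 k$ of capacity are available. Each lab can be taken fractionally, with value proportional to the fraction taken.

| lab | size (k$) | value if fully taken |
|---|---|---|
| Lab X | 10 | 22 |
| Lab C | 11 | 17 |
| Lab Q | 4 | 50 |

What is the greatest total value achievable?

72

Rank by value-to-size ratio: Lab Q 50/4≈12.5, Lab X 22/10≈2.2, Lab C 17/11≈1.55.
Take all of Lab Q (4 k$, value 50) → 10 k$ left.
Lab X: take in full, 10 k$ for value 22 → 0 left.
Total value = 72.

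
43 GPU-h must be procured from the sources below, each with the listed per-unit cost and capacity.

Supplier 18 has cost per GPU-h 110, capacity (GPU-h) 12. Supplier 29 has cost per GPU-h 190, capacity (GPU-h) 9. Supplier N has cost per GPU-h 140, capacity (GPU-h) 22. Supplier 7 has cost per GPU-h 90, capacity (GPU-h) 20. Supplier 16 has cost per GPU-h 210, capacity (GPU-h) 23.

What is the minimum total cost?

4660

Fill from the cheapest source first.
Supplier 7 at 90: take all 20 GPU-h → 23 still needed.
Take 12 from Supplier 18 at 110 → need 11 more.
Take 11 from Supplier N at 140 to finish.
Supplier 29, Supplier 16: unused.
Cost = 20×90 + 12×110 + 11×140 = 4660.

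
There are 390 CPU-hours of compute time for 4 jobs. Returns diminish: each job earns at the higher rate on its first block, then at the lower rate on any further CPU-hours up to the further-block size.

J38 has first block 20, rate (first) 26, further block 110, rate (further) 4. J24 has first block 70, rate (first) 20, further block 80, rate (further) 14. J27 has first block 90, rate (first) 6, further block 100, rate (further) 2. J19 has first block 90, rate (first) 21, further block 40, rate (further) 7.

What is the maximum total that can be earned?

Order all 8 blocks by rate: J38/first 26 > J19/first 21 > J24/first 20 > J24/second 14 > J19/second 7 > J27/first 6 > J38/second 4 > J27/second 2.
J38 first at 26: fill all 20 — 370 left.
J19 first at 21: fill all 90 — 280 left.
Fill J24 first block (70 at 20) — 210 left.
J24/second (14): +80 — 130 left.
J19 second at 7: fill all 40 — 90 left.
J27/first (6): +90 — 0 left.
Total = 26×20 + 21×90 + 20×70 + 14×80 + 7×40 + 6×90 = 5750.

5750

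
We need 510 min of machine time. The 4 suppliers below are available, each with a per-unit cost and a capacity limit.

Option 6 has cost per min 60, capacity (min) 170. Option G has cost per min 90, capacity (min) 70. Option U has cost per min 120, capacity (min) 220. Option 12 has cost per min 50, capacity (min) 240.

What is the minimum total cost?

32100

Fill from the cheapest supplier first.
Option 12 at 50: take all 240 min ; 270 still needed.
Option 6 (60): use full 170 ; 100 min to go.
Option G at 90: take all 70 min ; 30 still needed.
Option U at 120: take 30 of its 220 ; requirement met.
Cost = 240×50 + 170×60 + 70×90 + 30×120 = 32100.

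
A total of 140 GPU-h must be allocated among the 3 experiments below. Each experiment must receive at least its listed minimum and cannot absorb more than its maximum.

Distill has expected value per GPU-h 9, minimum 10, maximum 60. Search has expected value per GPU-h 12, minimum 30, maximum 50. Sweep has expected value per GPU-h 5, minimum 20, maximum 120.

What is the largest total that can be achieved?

1290

Meeting every minimum uses 10+30+20 = 60 GPU-h, leaving 80.
Highest expected value per GPU-h first: Search 12 > Distill 9 > Sweep 5.
Search: +20 to 50 (cap) — 60 left.
Give Distill 50 more to hit its cap of 60 — 10 left.
Sweep has room for 100 more but only 10 remain, so it gets 30.
Total = 9×60 + 12×50 + 5×30 = 1290.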